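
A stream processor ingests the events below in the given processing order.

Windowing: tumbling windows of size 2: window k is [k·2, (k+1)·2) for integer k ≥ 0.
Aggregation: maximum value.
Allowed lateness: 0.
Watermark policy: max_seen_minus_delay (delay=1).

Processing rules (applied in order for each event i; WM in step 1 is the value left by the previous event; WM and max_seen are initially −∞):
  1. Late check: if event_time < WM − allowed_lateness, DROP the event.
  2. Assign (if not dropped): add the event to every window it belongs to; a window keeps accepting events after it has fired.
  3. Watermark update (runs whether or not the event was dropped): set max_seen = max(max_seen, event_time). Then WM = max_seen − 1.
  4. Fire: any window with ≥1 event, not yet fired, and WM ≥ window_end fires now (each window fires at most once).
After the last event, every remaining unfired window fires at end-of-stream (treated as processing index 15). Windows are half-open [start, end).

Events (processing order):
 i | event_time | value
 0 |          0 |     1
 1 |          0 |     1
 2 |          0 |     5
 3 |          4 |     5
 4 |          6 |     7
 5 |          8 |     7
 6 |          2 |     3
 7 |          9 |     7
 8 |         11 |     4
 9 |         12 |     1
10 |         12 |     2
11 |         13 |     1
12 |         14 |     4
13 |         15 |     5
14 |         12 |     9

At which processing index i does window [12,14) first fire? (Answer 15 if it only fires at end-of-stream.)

13

i=0 t=0 v=1: → [0,2); WM=-1
i=1 t=0 v=1: → [0,2); WM=-1
i=2 t=0 v=5: → [0,2); WM=-1
i=3 t=4 v=5: → [4,6); WM=3; [0,2) fires=5
i=4 t=6 v=7: → [6,8); WM=5
i=5 t=8 v=7: → [8,10); WM=7; [4,6) fires=5
i=6 t=2 v=3: DROP (t<7-0); WM=7
i=7 t=9 v=7: → [8,10); WM=8; [6,8) fires=7
i=8 t=11 v=4: → [10,12); WM=10; [8,10) fires=7
i=9 t=12 v=1: → [12,14); WM=11
i=10 t=12 v=2: → [12,14); WM=11
i=11 t=13 v=1: → [12,14); WM=12; [10,12) fires=4
i=12 t=14 v=4: → [14,16); WM=13
i=13 t=15 v=5: → [14,16); WM=14; [12,14) fires=2
i=14 t=12 v=9: DROP (t<14-0); WM=14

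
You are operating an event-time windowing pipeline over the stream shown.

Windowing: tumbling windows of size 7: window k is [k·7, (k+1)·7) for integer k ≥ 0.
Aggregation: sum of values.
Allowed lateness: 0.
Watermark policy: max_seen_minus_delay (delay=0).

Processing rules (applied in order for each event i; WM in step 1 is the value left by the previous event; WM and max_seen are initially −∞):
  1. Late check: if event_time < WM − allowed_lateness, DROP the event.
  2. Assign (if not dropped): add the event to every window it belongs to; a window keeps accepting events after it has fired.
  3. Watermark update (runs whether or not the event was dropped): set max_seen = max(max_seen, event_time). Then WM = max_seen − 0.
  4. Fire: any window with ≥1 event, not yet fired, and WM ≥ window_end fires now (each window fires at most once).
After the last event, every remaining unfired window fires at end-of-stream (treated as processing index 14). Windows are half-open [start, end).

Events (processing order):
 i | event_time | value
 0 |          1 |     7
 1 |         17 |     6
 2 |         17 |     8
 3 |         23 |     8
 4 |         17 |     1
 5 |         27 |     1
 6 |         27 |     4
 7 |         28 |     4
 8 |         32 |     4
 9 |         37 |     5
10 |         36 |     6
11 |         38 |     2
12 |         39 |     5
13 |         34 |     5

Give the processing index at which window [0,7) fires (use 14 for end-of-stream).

i=0 t=1 v=7: → [0,7); WM=1
i=1 t=17 v=6: → [14,21); WM=17; [0,7) fires=7
i=2 t=17 v=8: → [14,21); WM=17
i=3 t=23 v=8: → [21,28); WM=23; [14,21) fires=14
i=4 t=17 v=1: DROP (t<23-0); WM=23
i=5 t=27 v=1: → [21,28); WM=27
i=6 t=27 v=4: → [21,28); WM=27
i=7 t=28 v=4: → [28,35); WM=28; [21,28) fires=13
i=8 t=32 v=4: → [28,35); WM=32
i=9 t=37 v=5: → [35,42); WM=37; [28,35) fires=8
i=10 t=36 v=6: DROP (t<37-0); WM=37
i=11 t=38 v=2: → [35,42); WM=38
i=12 t=39 v=5: → [35,42); WM=39
i=13 t=34 v=5: DROP (t<39-0); WM=39

1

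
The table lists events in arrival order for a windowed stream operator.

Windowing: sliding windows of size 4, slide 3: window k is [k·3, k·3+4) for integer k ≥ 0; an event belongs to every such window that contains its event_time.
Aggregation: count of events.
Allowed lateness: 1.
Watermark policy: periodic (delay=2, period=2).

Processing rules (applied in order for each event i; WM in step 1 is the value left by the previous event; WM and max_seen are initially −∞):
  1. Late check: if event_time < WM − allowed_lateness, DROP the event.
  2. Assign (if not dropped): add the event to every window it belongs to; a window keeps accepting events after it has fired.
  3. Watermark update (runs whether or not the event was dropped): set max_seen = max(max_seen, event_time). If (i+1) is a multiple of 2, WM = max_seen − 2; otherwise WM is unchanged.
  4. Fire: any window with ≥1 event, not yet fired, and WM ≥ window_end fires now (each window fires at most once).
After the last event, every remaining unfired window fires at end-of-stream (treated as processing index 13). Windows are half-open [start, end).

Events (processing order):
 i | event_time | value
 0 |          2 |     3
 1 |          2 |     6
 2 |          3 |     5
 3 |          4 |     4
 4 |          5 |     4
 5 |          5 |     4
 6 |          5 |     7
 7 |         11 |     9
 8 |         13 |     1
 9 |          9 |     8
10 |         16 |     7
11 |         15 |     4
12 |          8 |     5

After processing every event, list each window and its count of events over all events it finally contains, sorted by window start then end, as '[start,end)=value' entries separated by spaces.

i=0 t=2 v=3: → [0,4); WM=−∞
i=1 t=2 v=6: → [0,4); WM=0
i=2 t=3 v=5: → [3,7),[0,4); WM=0
i=3 t=4 v=4: → [3,7); WM=2
i=4 t=5 v=4: → [3,7); WM=2
i=5 t=5 v=4: → [3,7); WM=3
i=6 t=5 v=7: → [3,7); WM=3
i=7 t=11 v=9: → [9,13); WM=9; [0,4) fires=3 [3,7) fires=5
i=8 t=13 v=1: → [12,16); WM=9
i=9 t=9 v=8: → [9,13),[6,10); WM=11; [6,10) fires=1
i=10 t=16 v=7: → [15,19); WM=11
i=11 t=15 v=4: → [15,19),[12,16); WM=14; [9,13) fires=2
i=12 t=8 v=5: DROP (t<14-1); WM=14

[0,4)=3 [3,7)=5 [6,10)=1 [9,13)=2 [12,16)=2 [15,19)=2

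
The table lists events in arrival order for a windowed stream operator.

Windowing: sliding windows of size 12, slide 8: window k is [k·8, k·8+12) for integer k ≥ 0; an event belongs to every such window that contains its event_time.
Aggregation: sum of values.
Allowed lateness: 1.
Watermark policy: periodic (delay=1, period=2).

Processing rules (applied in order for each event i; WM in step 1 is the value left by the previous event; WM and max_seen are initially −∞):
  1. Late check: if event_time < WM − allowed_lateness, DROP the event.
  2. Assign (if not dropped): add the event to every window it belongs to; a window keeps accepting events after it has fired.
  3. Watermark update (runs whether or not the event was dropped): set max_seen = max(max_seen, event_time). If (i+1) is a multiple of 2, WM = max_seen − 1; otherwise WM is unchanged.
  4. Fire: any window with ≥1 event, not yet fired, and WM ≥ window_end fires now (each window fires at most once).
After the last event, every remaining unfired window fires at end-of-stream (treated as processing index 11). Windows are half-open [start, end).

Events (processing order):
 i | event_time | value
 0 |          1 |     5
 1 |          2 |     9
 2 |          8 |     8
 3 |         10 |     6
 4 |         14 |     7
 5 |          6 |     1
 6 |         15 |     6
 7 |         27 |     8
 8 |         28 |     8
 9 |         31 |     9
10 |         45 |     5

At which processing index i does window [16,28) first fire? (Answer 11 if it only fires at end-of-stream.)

9

i=0 t=1 v=5: → [0,12); WM=−∞
i=1 t=2 v=9: → [0,12); WM=1
i=2 t=8 v=8: → [8,20),[0,12); WM=1
i=3 t=10 v=6: → [8,20),[0,12); WM=9
i=4 t=14 v=7: → [8,20); WM=9
i=5 t=6 v=1: DROP (t<9-1); WM=13; [0,12) fires=28
i=6 t=15 v=6: → [8,20); WM=13
i=7 t=27 v=8: → [24,36),[16,28); WM=26; [8,20) fires=27
i=8 t=28 v=8: → [24,36); WM=26
i=9 t=31 v=9: → [24,36); WM=30; [16,28) fires=8
i=10 t=45 v=5: → [40,52); WM=30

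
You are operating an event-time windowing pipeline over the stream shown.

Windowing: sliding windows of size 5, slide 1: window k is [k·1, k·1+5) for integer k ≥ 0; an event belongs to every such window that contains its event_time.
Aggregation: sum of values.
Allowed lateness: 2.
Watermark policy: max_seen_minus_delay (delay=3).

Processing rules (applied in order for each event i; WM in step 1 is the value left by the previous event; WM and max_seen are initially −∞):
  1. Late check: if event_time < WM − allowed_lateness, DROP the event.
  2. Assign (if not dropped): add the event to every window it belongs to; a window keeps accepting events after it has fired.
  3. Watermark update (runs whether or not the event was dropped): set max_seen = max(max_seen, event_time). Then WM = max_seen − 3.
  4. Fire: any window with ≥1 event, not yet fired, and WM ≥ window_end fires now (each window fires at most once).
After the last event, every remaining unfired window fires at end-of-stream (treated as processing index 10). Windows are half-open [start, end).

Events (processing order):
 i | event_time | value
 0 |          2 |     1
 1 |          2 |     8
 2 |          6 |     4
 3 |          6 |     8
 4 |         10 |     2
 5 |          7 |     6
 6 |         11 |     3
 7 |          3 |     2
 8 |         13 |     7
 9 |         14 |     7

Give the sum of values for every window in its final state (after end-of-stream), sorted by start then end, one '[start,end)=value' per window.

[0,5)=9 [1,6)=9 [2,7)=21 [3,8)=18 [4,9)=18 [5,10)=18 [6,11)=20 [7,12)=11 [8,13)=5 [9,14)=12 [10,15)=19 [11,16)=17 [12,17)=14 [13,18)=14 [14,19)=7

i=0 t=2 v=1: → [2,7),[1,6),[0,5); WM=-1
i=1 t=2 v=8: → [2,7),[1,6),[0,5); WM=-1
i=2 t=6 v=4: → [6,11),[5,10),[4,9),[3,8),[2,7); WM=3
i=3 t=6 v=8: → [6,11),[5,10),[4,9),[3,8),[2,7); WM=3
i=4 t=10 v=2: → [10,15),[9,14),[8,13),[7,12),[6,11); WM=7; [0,5) fires=9 [1,6) fires=9 [2,7) fires=21
i=5 t=7 v=6: → [7,12),[6,11),[5,10),[4,9),[3,8); WM=7
i=6 t=11 v=3: → [11,16),[10,15),[9,14),[8,13),[7,12); WM=8; [3,8) fires=18
i=7 t=3 v=2: DROP (t<8-2); WM=8
i=8 t=13 v=7: → [13,18),[12,17),[11,16),[10,15),[9,14); WM=10; [4,9) fires=18 [5,10) fires=18
i=9 t=14 v=7: → [14,19),[13,18),[12,17),[11,16),[10,15); WM=11; [6,11) fires=20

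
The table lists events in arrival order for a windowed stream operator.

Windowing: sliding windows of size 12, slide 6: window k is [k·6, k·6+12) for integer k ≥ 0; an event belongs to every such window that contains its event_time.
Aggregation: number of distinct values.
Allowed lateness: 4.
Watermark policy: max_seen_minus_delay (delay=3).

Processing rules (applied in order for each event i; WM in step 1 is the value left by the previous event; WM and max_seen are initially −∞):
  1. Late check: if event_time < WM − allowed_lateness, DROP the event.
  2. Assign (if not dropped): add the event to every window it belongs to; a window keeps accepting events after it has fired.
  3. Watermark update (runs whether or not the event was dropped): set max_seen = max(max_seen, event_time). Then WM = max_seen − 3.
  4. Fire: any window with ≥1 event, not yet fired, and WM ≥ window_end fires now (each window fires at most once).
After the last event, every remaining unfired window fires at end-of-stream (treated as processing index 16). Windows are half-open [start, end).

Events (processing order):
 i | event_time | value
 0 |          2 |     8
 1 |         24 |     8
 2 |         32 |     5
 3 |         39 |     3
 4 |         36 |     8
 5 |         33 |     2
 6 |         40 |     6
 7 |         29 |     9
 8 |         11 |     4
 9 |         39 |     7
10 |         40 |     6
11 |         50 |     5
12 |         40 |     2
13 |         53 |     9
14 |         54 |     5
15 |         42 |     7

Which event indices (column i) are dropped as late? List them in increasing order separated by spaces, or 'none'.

7 8 12 15

i=0 t=2 v=8: → [0,12); WM=-1
i=1 t=24 v=8: → [24,36),[18,30); WM=21; [0,12) fires=1
i=2 t=32 v=5: → [30,42),[24,36); WM=29
i=3 t=39 v=3: → [36,48),[30,42); WM=36; [18,30) fires=1 [24,36) fires=2
i=4 t=36 v=8: → [36,48),[30,42); WM=36
i=5 t=33 v=2: → [30,42),[24,36); WM=36
i=6 t=40 v=6: → [36,48),[30,42); WM=37
i=7 t=29 v=9: DROP (t<37-4); WM=37
i=8 t=11 v=4: DROP (t<37-4); WM=37
i=9 t=39 v=7: → [36,48),[30,42); WM=37
i=10 t=40 v=6: → [36,48),[30,42); WM=37
i=11 t=50 v=5: → [48,60),[42,54); WM=47; [30,42) fires=6
i=12 t=40 v=2: DROP (t<47-4); WM=47
i=13 t=53 v=9: → [48,60),[42,54); WM=50; [36,48) fires=4
i=14 t=54 v=5: → [54,66),[48,60); WM=51
i=15 t=42 v=7: DROP (t<51-4); WM=51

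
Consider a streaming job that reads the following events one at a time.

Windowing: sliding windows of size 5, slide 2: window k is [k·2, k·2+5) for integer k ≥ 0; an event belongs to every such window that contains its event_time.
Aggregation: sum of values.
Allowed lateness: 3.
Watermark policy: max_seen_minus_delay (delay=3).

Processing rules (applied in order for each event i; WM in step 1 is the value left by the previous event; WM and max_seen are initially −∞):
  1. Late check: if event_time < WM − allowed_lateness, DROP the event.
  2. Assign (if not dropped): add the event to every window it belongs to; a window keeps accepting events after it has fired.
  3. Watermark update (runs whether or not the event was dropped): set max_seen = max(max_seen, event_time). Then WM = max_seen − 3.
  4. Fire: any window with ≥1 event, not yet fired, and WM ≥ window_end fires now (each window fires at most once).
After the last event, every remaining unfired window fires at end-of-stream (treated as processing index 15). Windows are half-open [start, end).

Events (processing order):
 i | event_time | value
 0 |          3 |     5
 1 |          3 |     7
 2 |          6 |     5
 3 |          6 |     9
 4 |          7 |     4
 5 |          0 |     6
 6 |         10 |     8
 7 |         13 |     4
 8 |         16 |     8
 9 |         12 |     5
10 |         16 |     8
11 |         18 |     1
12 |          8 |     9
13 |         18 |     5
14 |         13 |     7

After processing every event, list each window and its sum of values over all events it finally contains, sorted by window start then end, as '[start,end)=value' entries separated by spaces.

[0,5)=12 [2,7)=26 [4,9)=18 [6,11)=26 [8,13)=13 [10,15)=24 [12,17)=32 [14,19)=22 [16,21)=22 [18,23)=6

i=0 t=3 v=5: → [2,7),[0,5); WM=0
i=1 t=3 v=7: → [2,7),[0,5); WM=0
i=2 t=6 v=5: → [6,11),[4,9),[2,7); WM=3
i=3 t=6 v=9: → [6,11),[4,9),[2,7); WM=3
i=4 t=7 v=4: → [6,11),[4,9); WM=4
i=5 t=0 v=6: DROP (t<4-3); WM=4
i=6 t=10 v=8: → [10,15),[8,13),[6,11); WM=7; [0,5) fires=12 [2,7) fires=26
i=7 t=13 v=4: → [12,17),[10,15); WM=10; [4,9) fires=18
i=8 t=16 v=8: → [16,21),[14,19),[12,17); WM=13; [6,11) fires=26 [8,13) fires=8
i=9 t=12 v=5: → [12,17),[10,15),[8,13); WM=13
i=10 t=16 v=8: → [16,21),[14,19),[12,17); WM=13
i=11 t=18 v=1: → [18,23),[16,21),[14,19); WM=15; [10,15) fires=17
i=12 t=8 v=9: DROP (t<15-3); WM=15
i=13 t=18 v=5: → [18,23),[16,21),[14,19); WM=15
i=14 t=13 v=7: → [12,17),[10,15); WM=15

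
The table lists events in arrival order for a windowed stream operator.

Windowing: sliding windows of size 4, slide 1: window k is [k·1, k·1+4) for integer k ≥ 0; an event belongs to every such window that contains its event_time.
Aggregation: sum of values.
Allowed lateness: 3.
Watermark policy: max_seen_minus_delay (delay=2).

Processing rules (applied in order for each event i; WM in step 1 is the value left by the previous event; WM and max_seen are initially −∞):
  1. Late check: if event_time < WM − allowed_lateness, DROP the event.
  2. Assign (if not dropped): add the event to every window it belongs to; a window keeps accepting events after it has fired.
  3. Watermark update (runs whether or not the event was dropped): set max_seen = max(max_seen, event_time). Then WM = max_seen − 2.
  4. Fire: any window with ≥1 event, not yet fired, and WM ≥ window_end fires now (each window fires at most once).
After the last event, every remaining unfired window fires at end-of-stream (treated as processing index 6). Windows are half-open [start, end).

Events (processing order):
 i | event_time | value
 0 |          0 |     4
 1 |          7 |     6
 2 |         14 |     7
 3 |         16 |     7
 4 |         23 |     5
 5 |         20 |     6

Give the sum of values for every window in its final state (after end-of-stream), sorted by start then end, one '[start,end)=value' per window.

[0,4)=4 [4,8)=6 [5,9)=6 [6,10)=6 [7,11)=6 [11,15)=7 [12,16)=7 [13,17)=14 [14,18)=14 [15,19)=7 [16,20)=7 [17,21)=6 [18,22)=6 [19,23)=6 [20,24)=11 [21,25)=5 [22,26)=5 [23,27)=5

i=0 t=0 v=4: → [0,4); WM=-2
i=1 t=7 v=6: → [7,11),[6,10),[5,9),[4,8); WM=5; [0,4) fires=4
i=2 t=14 v=7: → [14,18),[13,17),[12,16),[11,15); WM=12; [4,8) fires=6 [5,9) fires=6 [6,10) fires=6 [7,11) fires=6
i=3 t=16 v=7: → [16,20),[15,19),[14,18),[13,17); WM=14
i=4 t=23 v=5: → [23,27),[22,26),[21,25),[20,24); WM=21; [11,15) fires=7 [12,16) fires=7 [13,17) fires=14 [14,18) fires=14 [15,19) fires=7 [16,20) fires=7
i=5 t=20 v=6: → [20,24),[19,23),[18,22),[17,21); WM=21; [17,21) fires=6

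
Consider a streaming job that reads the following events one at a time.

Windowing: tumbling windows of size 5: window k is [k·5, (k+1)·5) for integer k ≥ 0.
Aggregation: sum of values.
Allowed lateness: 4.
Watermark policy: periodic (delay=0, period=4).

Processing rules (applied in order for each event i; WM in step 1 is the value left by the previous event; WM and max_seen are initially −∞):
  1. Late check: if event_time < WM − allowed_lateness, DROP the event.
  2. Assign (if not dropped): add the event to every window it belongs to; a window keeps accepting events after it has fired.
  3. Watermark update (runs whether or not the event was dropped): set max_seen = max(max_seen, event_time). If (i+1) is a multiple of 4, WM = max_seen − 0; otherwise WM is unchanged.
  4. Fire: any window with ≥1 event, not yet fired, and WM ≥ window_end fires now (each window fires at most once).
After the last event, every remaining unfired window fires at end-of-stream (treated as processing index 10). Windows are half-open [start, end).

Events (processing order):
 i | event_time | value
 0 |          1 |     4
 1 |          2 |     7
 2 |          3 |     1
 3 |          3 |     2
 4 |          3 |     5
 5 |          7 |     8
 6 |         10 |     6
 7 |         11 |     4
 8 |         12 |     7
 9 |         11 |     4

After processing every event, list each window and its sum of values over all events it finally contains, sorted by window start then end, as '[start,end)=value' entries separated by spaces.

[0,5)=19 [5,10)=8 [10,15)=21

i=0 t=1 v=4: → [0,5); WM=−∞
i=1 t=2 v=7: → [0,5); WM=−∞
i=2 t=3 v=1: → [0,5); WM=−∞
i=3 t=3 v=2: → [0,5); WM=3
i=4 t=3 v=5: → [0,5); WM=3
i=5 t=7 v=8: → [5,10); WM=3
i=6 t=10 v=6: → [10,15); WM=3
i=7 t=11 v=4: → [10,15); WM=11; [0,5) fires=19 [5,10) fires=8
i=8 t=12 v=7: → [10,15); WM=11
i=9 t=11 v=4: → [10,15); WM=11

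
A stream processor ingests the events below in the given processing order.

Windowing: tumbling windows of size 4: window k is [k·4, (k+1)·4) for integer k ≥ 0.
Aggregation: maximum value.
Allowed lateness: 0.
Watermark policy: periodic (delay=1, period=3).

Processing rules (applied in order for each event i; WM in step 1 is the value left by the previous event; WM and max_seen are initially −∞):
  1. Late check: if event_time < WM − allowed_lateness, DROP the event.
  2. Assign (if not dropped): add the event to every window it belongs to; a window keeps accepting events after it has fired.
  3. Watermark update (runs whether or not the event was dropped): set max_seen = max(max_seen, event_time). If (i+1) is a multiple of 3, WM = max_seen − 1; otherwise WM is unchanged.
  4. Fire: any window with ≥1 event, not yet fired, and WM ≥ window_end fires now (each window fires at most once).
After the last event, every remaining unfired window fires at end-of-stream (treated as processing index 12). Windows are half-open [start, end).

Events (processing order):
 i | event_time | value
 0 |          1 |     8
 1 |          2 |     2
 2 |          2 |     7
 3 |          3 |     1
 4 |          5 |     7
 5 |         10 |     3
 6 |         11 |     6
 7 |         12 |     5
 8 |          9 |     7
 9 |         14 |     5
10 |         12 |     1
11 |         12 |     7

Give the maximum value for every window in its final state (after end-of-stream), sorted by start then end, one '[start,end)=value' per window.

i=0 t=1 v=8: → [0,4); WM=−∞
i=1 t=2 v=2: → [0,4); WM=−∞
i=2 t=2 v=7: → [0,4); WM=1
i=3 t=3 v=1: → [0,4); WM=1
i=4 t=5 v=7: → [4,8); WM=1
i=5 t=10 v=3: → [8,12); WM=9; [0,4) fires=8 [4,8) fires=7
i=6 t=11 v=6: → [8,12); WM=9
i=7 t=12 v=5: → [12,16); WM=9
i=8 t=9 v=7: → [8,12); WM=11
i=9 t=14 v=5: → [12,16); WM=11
i=10 t=12 v=1: → [12,16); WM=11
i=11 t=12 v=7: → [12,16); WM=13; [8,12) fires=7

[0,4)=8 [4,8)=7 [8,12)=7 [12,16)=7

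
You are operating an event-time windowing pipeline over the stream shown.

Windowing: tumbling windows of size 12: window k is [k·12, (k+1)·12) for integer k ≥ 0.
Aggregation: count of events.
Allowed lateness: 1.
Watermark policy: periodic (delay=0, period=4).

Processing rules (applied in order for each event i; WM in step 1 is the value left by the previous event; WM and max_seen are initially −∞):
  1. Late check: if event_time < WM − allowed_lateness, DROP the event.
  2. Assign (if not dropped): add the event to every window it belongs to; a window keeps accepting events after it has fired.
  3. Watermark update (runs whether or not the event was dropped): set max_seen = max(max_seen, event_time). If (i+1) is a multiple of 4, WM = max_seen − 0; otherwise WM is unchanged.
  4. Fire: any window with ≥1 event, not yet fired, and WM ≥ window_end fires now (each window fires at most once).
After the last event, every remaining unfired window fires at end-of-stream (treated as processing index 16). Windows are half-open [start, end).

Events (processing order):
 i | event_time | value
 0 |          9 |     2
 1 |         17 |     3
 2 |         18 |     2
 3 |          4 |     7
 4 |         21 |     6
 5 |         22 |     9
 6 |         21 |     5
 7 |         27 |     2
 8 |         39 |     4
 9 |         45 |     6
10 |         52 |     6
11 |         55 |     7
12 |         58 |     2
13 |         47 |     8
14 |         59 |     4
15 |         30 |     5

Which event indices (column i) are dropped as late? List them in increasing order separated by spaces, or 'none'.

13 15

i=0 t=9 v=2: → [0,12); WM=−∞
i=1 t=17 v=3: → [12,24); WM=−∞
i=2 t=18 v=2: → [12,24); WM=−∞
i=3 t=4 v=7: → [0,12); WM=18; [0,12) fires=2
i=4 t=21 v=6: → [12,24); WM=18
i=5 t=22 v=9: → [12,24); WM=18
i=6 t=21 v=5: → [12,24); WM=18
i=7 t=27 v=2: → [24,36); WM=27; [12,24) fires=5
i=8 t=39 v=4: → [36,48); WM=27
i=9 t=45 v=6: → [36,48); WM=27
i=10 t=52 v=6: → [48,60); WM=27
i=11 t=55 v=7: → [48,60); WM=55; [24,36) fires=1 [36,48) fires=2
i=12 t=58 v=2: → [48,60); WM=55
i=13 t=47 v=8: DROP (t<55-1); WM=55
i=14 t=59 v=4: → [48,60); WM=55
i=15 t=30 v=5: DROP (t<55-1); WM=59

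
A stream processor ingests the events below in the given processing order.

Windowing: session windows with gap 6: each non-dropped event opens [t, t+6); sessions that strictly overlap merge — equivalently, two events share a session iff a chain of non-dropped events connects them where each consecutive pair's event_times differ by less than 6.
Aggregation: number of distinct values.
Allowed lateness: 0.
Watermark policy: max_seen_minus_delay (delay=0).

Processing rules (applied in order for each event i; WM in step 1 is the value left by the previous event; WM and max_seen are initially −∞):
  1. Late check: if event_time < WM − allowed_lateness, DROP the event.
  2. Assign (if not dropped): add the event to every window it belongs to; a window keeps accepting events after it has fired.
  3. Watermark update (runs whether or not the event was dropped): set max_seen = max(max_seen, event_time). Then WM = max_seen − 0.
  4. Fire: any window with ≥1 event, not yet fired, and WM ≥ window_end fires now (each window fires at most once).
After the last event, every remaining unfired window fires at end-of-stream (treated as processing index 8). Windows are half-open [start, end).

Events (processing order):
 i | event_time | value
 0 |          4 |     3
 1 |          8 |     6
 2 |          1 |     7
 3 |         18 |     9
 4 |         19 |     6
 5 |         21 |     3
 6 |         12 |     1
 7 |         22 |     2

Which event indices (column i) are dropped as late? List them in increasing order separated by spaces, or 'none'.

i=0 t=4 v=3: → [4,10); WM=4
i=1 t=8 v=6: → [4,14); WM=8
i=2 t=1 v=7: DROP (t<8-0); WM=8
i=3 t=18 v=9: → [18,24); WM=18
i=4 t=19 v=6: → [18,25); WM=19
i=5 t=21 v=3: → [18,27); WM=21
i=6 t=12 v=1: DROP (t<21-0); WM=21
i=7 t=22 v=2: → [18,28); WM=22

2 6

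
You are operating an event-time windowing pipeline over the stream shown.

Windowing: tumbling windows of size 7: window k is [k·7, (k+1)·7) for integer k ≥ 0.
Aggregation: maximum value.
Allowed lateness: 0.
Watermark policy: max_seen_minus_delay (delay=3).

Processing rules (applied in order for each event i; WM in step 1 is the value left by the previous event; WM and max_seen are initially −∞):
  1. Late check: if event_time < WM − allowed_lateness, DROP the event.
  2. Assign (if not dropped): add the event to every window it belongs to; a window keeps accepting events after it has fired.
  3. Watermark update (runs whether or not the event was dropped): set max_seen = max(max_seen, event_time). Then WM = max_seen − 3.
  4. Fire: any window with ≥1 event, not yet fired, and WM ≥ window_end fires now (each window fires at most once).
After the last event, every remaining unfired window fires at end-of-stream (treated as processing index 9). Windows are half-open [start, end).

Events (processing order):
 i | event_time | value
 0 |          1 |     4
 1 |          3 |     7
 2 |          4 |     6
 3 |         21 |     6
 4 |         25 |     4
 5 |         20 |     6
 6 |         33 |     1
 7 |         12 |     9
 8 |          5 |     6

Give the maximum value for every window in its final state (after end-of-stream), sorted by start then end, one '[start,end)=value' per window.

i=0 t=1 v=4: → [0,7); WM=-2
i=1 t=3 v=7: → [0,7); WM=0
i=2 t=4 v=6: → [0,7); WM=1
i=3 t=21 v=6: → [21,28); WM=18; [0,7) fires=7
i=4 t=25 v=4: → [21,28); WM=22
i=5 t=20 v=6: DROP (t<22-0); WM=22
i=6 t=33 v=1: → [28,35); WM=30; [21,28) fires=6
i=7 t=12 v=9: DROP (t<30-0); WM=30
i=8 t=5 v=6: DROP (t<30-0); WM=30

[0,7)=7 [21,28)=6 [28,35)=1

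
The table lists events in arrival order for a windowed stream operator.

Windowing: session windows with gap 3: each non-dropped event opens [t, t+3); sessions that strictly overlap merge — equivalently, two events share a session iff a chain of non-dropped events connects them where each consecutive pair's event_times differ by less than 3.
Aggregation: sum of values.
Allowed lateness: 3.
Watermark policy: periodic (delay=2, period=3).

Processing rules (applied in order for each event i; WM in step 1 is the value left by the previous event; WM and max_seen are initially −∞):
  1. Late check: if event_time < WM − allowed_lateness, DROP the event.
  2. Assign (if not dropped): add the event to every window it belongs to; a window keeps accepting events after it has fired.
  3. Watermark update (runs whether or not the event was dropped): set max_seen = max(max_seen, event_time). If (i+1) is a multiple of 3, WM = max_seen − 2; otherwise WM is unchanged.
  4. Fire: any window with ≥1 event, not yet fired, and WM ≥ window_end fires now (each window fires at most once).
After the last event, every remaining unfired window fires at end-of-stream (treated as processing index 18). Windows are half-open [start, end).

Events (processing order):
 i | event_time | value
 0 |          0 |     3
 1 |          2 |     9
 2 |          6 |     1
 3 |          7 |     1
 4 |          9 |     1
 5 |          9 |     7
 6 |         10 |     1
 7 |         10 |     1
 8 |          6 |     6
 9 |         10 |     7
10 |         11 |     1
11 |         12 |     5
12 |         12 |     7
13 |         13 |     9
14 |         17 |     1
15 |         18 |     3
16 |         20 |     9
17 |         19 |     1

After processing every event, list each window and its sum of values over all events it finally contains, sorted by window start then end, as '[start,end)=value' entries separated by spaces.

i=0 t=0 v=3: → [0,3); WM=−∞
i=1 t=2 v=9: → [0,5); WM=−∞
i=2 t=6 v=1: → [6,9); WM=4
i=3 t=7 v=1: → [6,10); WM=4
i=4 t=9 v=1: → [6,12); WM=4
i=5 t=9 v=7: → [6,12); WM=7
i=6 t=10 v=1: → [6,13); WM=7
i=7 t=10 v=1: → [6,13); WM=7
i=8 t=6 v=6: → [6,13); WM=8
i=9 t=10 v=7: → [6,13); WM=8
i=10 t=11 v=1: → [6,14); WM=8
i=11 t=12 v=5: → [6,15); WM=10
i=12 t=12 v=7: → [6,15); WM=10
i=13 t=13 v=9: → [6,16); WM=10
i=14 t=17 v=1: → [17,20); WM=15
i=15 t=18 v=3: → [17,21); WM=15
i=16 t=20 v=9: → [17,23); WM=15
i=17 t=19 v=1: → [17,23); WM=18

[0,5)=12 [6,16)=47 [17,23)=14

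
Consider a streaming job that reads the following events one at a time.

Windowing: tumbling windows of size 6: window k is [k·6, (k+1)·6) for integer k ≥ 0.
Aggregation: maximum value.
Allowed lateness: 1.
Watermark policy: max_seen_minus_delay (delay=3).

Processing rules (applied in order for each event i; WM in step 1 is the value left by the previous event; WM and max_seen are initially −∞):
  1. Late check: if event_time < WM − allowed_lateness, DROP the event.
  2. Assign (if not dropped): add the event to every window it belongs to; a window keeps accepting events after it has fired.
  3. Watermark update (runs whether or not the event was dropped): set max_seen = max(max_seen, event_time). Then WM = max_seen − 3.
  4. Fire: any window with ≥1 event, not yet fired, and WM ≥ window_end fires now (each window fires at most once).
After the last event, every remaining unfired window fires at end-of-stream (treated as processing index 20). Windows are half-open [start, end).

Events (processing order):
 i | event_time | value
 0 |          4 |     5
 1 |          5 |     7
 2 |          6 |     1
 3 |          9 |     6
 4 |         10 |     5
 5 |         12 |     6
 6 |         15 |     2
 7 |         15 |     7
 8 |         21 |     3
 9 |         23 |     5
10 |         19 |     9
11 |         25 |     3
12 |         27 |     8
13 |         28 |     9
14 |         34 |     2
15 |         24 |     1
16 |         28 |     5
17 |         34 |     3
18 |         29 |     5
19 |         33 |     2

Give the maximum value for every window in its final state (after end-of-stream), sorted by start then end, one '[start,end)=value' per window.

i=0 t=4 v=5: → [0,6); WM=1
i=1 t=5 v=7: → [0,6); WM=2
i=2 t=6 v=1: → [6,12); WM=3
i=3 t=9 v=6: → [6,12); WM=6; [0,6) fires=7
i=4 t=10 v=5: → [6,12); WM=7
i=5 t=12 v=6: → [12,18); WM=9
i=6 t=15 v=2: → [12,18); WM=12; [6,12) fires=6
i=7 t=15 v=7: → [12,18); WM=12
i=8 t=21 v=3: → [18,24); WM=18; [12,18) fires=7
i=9 t=23 v=5: → [18,24); WM=20
i=10 t=19 v=9: → [18,24); WM=20
i=11 t=25 v=3: → [24,30); WM=22
i=12 t=27 v=8: → [24,30); WM=24; [18,24) fires=9
i=13 t=28 v=9: → [24,30); WM=25
i=14 t=34 v=2: → [30,36); WM=31; [24,30) fires=9
i=15 t=24 v=1: DROP (t<31-1); WM=31
i=16 t=28 v=5: DROP (t<31-1); WM=31
i=17 t=34 v=3: → [30,36); WM=31
i=18 t=29 v=5: DROP (t<31-1); WM=31
i=19 t=33 v=2: → [30,36); WM=31

[0,6)=7 [6,12)=6 [12,18)=7 [18,24)=9 [24,30)=9 [30,36)=3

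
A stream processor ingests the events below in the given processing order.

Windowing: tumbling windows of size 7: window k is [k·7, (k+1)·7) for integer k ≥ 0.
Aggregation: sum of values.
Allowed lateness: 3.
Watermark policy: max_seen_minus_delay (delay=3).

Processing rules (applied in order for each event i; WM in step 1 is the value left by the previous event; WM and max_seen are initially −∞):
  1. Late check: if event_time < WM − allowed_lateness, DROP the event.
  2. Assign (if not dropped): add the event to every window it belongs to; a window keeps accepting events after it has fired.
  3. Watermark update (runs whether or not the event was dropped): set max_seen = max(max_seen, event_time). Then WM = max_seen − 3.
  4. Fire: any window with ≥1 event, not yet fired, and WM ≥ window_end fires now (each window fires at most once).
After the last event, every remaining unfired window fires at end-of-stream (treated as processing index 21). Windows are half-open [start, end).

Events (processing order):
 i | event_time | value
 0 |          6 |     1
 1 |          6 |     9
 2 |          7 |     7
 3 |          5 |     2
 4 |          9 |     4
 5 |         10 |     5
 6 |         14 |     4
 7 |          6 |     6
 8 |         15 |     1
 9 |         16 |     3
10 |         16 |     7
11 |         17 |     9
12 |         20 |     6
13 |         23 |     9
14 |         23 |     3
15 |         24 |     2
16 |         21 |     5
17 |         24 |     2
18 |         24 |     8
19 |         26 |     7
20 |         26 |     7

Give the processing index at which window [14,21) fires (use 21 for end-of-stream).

15

i=0 t=6 v=1: → [0,7); WM=3
i=1 t=6 v=9: → [0,7); WM=3
i=2 t=7 v=7: → [7,14); WM=4
i=3 t=5 v=2: → [0,7); WM=4
i=4 t=9 v=4: → [7,14); WM=6
i=5 t=10 v=5: → [7,14); WM=7; [0,7) fires=12
i=6 t=14 v=4: → [14,21); WM=11
i=7 t=6 v=6: DROP (t<11-3); WM=11
i=8 t=15 v=1: → [14,21); WM=12
i=9 t=16 v=3: → [14,21); WM=13
i=10 t=16 v=7: → [14,21); WM=13
i=11 t=17 v=9: → [14,21); WM=14; [7,14) fires=16
i=12 t=20 v=6: → [14,21); WM=17
i=13 t=23 v=9: → [21,28); WM=20
i=14 t=23 v=3: → [21,28); WM=20
i=15 t=24 v=2: → [21,28); WM=21; [14,21) fires=30
i=16 t=21 v=5: → [21,28); WM=21
i=17 t=24 v=2: → [21,28); WM=21
i=18 t=24 v=8: → [21,28); WM=21
i=19 t=26 v=7: → [21,28); WM=23
i=20 t=26 v=7: → [21,28); WM=23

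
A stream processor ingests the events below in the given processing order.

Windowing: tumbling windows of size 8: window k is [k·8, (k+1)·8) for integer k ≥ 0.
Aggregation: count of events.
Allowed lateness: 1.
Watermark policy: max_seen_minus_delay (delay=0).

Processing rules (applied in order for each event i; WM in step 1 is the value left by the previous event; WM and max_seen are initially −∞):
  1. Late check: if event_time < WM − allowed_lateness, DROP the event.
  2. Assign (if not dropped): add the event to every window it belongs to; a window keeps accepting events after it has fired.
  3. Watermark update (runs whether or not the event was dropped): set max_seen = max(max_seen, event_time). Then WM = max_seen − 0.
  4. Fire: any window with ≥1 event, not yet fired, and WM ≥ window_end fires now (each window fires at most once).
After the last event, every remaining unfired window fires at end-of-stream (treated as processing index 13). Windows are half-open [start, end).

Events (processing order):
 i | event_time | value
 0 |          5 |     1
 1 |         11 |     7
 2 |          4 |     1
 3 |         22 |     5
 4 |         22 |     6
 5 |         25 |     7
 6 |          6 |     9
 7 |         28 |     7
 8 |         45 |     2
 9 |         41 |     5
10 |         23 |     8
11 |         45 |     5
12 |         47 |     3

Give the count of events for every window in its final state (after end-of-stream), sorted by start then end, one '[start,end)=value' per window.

[0,8)=1 [8,16)=1 [16,24)=2 [24,32)=2 [40,48)=3

i=0 t=5 v=1: → [0,8); WM=5
i=1 t=11 v=7: → [8,16); WM=11; [0,8) fires=1
i=2 t=4 v=1: DROP (t<11-1); WM=11
i=3 t=22 v=5: → [16,24); WM=22; [8,16) fires=1
i=4 t=22 v=6: → [16,24); WM=22
i=5 t=25 v=7: → [24,32); WM=25; [16,24) fires=2
i=6 t=6 v=9: DROP (t<25-1); WM=25
i=7 t=28 v=7: → [24,32); WM=28
i=8 t=45 v=2: → [40,48); WM=45; [24,32) fires=2
i=9 t=41 v=5: DROP (t<45-1); WM=45
i=10 t=23 v=8: DROP (t<45-1); WM=45
i=11 t=45 v=5: → [40,48); WM=45
i=12 t=47 v=3: → [40,48); WM=47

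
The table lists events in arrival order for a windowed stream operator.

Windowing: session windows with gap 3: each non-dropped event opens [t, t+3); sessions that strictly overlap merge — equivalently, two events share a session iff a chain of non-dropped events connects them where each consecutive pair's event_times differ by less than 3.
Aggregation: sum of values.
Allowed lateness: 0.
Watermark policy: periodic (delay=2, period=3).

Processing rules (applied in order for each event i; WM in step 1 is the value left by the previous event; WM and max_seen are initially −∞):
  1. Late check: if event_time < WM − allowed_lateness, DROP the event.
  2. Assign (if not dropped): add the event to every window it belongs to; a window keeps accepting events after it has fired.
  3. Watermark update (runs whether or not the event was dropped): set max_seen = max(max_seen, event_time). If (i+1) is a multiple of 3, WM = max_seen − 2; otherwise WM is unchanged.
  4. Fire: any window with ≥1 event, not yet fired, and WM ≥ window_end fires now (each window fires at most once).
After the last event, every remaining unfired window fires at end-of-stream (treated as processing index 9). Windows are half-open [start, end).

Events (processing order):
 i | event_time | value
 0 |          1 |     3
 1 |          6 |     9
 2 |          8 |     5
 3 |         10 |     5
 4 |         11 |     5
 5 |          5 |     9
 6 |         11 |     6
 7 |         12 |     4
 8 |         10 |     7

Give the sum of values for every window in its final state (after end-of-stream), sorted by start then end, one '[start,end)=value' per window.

[1,4)=3 [6,15)=41

i=0 t=1 v=3: → [1,4); WM=−∞
i=1 t=6 v=9: → [6,9); WM=−∞
i=2 t=8 v=5: → [6,11); WM=6
i=3 t=10 v=5: → [6,13); WM=6
i=4 t=11 v=5: → [6,14); WM=6
i=5 t=5 v=9: DROP (t<6-0); WM=9
i=6 t=11 v=6: → [6,14); WM=9
i=7 t=12 v=4: → [6,15); WM=9
i=8 t=10 v=7: → [6,15); WM=10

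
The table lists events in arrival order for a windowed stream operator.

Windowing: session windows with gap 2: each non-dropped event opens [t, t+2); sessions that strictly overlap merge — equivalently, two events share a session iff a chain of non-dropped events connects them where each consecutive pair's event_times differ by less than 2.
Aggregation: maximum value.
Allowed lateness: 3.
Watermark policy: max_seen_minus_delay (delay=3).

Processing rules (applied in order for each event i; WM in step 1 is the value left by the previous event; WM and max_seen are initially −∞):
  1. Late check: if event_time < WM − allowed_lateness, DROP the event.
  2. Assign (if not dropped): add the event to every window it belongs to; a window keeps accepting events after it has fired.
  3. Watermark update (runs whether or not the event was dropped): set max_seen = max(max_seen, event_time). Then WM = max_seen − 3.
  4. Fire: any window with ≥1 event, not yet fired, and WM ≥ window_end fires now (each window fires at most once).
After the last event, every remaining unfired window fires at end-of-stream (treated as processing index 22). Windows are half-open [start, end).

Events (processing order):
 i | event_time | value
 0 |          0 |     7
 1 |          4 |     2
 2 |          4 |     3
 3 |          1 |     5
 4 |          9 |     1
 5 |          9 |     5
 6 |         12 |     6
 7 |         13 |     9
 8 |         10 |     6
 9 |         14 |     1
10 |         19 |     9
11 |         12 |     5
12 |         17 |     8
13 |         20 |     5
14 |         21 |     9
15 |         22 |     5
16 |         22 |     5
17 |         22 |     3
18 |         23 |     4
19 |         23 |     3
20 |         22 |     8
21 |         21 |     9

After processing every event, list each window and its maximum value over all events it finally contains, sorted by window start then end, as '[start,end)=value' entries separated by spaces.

i=0 t=0 v=7: → [0,2); WM=-3
i=1 t=4 v=2: → [4,6); WM=1
i=2 t=4 v=3: → [4,6); WM=1
i=3 t=1 v=5: → [0,3); WM=1
i=4 t=9 v=1: → [9,11); WM=6
i=5 t=9 v=5: → [9,11); WM=6
i=6 t=12 v=6: → [12,14); WM=9
i=7 t=13 v=9: → [12,15); WM=10
i=8 t=10 v=6: → [9,12); WM=10
i=9 t=14 v=1: → [12,16); WM=11
i=10 t=19 v=9: → [19,21); WM=16
i=11 t=12 v=5: DROP (t<16-3); WM=16
i=12 t=17 v=8: → [17,19); WM=16
i=13 t=20 v=5: → [19,22); WM=17
i=14 t=21 v=9: → [19,23); WM=18
i=15 t=22 v=5: → [19,24); WM=19
i=16 t=22 v=5: → [19,24); WM=19
i=17 t=22 v=3: → [19,24); WM=19
i=18 t=23 v=4: → [19,25); WM=20
i=19 t=23 v=3: → [19,25); WM=20
i=20 t=22 v=8: → [19,25); WM=20
i=21 t=21 v=9: → [19,25); WM=20

[0,3)=7 [4,6)=3 [9,12)=6 [12,16)=9 [17,19)=8 [19,25)=9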